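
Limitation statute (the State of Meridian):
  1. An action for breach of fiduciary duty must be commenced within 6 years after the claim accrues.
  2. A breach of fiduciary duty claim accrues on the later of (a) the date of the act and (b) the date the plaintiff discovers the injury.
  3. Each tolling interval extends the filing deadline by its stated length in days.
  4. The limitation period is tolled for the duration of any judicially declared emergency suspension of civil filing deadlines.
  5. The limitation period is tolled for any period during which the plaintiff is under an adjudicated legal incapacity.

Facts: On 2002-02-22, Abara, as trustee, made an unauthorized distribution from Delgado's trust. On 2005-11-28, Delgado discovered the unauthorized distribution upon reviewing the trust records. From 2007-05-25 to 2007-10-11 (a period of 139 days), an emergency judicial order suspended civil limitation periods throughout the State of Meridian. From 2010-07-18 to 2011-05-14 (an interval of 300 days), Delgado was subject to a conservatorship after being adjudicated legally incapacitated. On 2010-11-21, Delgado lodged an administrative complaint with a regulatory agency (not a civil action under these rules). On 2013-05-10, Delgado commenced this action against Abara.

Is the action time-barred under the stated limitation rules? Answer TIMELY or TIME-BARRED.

Taking the later of the act (2002-02-22) and discovery (2005-11-28), the claim accrued on 2005-11-28.
The untolled deadline — 6 years after 2005-11-28 — is 2011-11-28.
Because the emergency suspension of filing deadlines ran from 2007-05-25 to 2007-10-11, the deadline is extended by 139 days to 2012-04-15.
The period was tolled for 300 days by the plaintiff's legal incapacity (2010-07-18 to 2011-05-14), pushing the deadline to 2013-02-09.
Nothing else in the chronology tolls or restarts the period.
Filing on 2013-05-10 missed the 2013-02-09 deadline — the action is time-barred.

TIME-BARRED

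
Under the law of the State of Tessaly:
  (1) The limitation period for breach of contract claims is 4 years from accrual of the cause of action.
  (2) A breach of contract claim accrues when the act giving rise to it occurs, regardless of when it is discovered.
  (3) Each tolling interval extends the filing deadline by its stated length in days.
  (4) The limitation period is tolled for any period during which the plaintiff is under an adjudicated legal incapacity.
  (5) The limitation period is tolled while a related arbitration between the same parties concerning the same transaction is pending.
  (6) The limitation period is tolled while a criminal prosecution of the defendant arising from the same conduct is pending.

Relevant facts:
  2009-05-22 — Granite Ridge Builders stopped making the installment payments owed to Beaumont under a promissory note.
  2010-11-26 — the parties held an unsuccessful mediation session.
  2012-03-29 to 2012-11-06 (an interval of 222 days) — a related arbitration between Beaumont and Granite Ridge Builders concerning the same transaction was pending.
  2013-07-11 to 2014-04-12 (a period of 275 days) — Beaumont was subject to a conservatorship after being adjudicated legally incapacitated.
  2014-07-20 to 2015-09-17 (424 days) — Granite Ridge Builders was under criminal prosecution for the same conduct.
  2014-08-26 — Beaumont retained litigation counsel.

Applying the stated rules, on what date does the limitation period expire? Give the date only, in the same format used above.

2015-11-29

The cause of action accrued on 2009-05-22, the date of the act.
4 years from 2009-05-22 is 2013-05-22.
The period was tolled for 222 days by the pending related arbitration (2012-03-29 to 2012-11-06), pushing the deadline to 2013-12-30.
Because the plaintiff's legal incapacity ran from 2013-07-11 to 2014-04-12, the deadline is extended by 275 days to 2014-10-01.
The pending criminal prosecution from 2014-07-20 to 2015-09-17 tolled the period for 424 days, extending the deadline to 2015-11-29.
The other events in the timeline have no effect on the limitation period under the stated rules.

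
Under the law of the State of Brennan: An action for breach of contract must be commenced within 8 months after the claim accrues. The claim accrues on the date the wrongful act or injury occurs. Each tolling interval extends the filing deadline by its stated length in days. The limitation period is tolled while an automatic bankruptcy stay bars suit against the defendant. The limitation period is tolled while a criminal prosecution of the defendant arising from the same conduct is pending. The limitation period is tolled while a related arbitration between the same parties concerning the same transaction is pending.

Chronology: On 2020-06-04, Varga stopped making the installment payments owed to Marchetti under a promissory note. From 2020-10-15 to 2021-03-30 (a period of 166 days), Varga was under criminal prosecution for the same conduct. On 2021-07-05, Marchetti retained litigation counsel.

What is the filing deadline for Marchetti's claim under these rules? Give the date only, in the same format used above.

2021-07-20

The limitation period began to run on 2020-06-04.
Adding the 8 months base period to 2020-06-04 gives a deadline of 2021-02-04, before any tolling.
Because the pending criminal prosecution ran from 2020-10-15 to 2021-03-30, the deadline is extended by 166 days to 2021-07-20.
Nothing else in the chronology tolls or restarts the period.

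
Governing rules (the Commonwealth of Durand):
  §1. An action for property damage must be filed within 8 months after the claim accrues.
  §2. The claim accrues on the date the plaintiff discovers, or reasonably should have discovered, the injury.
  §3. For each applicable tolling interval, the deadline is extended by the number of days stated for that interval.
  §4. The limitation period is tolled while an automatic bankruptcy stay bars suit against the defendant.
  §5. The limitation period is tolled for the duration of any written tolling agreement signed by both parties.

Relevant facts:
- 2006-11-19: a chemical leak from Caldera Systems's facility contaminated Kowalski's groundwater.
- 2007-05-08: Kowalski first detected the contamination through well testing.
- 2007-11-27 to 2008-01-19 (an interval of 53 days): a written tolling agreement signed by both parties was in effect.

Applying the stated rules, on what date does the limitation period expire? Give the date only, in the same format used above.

2008-03-01

The claim did not accrue until Kowalski discovered the injury on 2007-05-08; the 2006-11-19 act date does not start the clock under the stated rule.
The untolled deadline — 8 months after 2007-05-08 — is 2008-01-08.
The period was tolled for 53 days by the written tolling agreement (2007-11-27 to 2008-01-19), pushing the deadline to 2008-03-01.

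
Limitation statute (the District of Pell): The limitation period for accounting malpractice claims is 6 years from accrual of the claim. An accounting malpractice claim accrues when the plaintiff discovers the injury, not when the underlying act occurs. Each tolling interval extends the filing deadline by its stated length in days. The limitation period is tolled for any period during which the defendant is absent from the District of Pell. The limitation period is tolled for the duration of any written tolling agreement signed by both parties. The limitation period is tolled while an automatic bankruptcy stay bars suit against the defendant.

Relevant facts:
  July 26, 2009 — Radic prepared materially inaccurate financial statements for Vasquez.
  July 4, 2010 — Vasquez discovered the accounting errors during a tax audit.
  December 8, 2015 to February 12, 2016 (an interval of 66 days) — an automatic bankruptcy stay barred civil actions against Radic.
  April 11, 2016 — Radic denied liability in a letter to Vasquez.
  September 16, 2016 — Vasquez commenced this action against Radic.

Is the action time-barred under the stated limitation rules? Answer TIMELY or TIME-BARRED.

Accrual is tied to discovery, so the period began on July 4, 2010 rather than on July 26, 2009 when the act occurred.
The untolled deadline — 6 years after July 4, 2010 — is July 4, 2016.
Because the automatic bankruptcy stay ran from December 8, 2015 to February 12, 2016, the deadline is extended by 66 days to September 8, 2016.
The other events in the timeline have no effect on the limitation period under the stated rules.
Filing on September 16, 2016 missed the September 8, 2016 deadline — the action is time-barred.

TIME-BARRED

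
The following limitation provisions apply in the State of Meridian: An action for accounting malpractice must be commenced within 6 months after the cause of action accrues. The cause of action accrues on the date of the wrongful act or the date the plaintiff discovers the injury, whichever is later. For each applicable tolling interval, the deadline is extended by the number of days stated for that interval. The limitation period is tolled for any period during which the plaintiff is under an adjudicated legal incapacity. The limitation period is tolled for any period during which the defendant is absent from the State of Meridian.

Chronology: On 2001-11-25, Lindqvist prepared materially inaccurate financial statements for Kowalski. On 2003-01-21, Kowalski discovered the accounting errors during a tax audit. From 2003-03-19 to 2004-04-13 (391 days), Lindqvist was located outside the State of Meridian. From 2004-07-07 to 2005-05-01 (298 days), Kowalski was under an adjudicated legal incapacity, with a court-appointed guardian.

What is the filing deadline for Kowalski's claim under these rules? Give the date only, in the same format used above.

Taking the later of the act (2001-11-25) and discovery (2003-01-21), the claim accrued on 2003-01-21.
Adding the 6 months base period to 2003-01-21 gives a deadline of 2003-07-21, before any tolling.
The defendant's absence from the jurisdiction from 2003-03-19 to 2004-04-13 tolled the period for 391 days, extending the deadline to 2004-08-15.
The plaintiff's legal incapacity from 2004-07-07 to 2005-05-01 tolled the period for 298 days, extending the deadline to 2005-06-09.

2005-06-09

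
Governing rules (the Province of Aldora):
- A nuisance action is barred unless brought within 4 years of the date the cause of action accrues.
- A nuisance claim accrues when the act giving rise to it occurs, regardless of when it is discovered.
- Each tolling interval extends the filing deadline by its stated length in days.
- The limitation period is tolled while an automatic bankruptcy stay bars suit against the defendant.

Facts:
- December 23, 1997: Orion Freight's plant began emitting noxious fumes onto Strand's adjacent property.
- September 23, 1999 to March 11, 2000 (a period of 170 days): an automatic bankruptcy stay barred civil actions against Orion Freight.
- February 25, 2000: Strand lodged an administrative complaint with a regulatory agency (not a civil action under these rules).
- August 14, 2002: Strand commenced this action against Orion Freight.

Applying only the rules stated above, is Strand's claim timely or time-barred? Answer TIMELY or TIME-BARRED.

TIME-BARRED

The limitation period began to run on December 23, 1997.
The untolled deadline — 4 years after December 23, 1997 — is December 23, 2001.
The period was tolled for 170 days by the automatic bankruptcy stay (September 23, 1999 to March 11, 2000), pushing the deadline to June 11, 2002.
None of the other events listed affects the running of the period under the stated rules.
Strand filed on August 14, 2002, after the June 11, 2002 deadline, so the action is time-barred.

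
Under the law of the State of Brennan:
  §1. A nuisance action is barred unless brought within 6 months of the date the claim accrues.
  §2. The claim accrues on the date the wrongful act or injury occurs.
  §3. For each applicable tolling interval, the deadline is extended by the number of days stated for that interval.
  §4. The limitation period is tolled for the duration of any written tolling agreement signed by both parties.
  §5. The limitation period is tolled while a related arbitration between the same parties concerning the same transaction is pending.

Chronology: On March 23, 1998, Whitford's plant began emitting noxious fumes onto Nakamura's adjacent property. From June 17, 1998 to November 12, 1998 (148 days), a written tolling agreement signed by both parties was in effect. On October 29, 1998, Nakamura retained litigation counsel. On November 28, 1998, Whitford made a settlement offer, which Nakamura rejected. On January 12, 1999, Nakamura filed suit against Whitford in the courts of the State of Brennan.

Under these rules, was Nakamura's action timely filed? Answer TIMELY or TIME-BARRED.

The limitation period began to run on March 23, 1998.
Adding the 6 months base period to March 23, 1998 gives a deadline of September 23, 1998, before any tolling.
Because the written tolling agreement ran from June 17, 1998 to November 12, 1998, the deadline is extended by 148 days to February 18, 1999.
Nothing else in the chronology tolls or restarts the period.
Filing on January 12, 1999 beat the February 18, 1999 deadline — the action is timely.

TIMELY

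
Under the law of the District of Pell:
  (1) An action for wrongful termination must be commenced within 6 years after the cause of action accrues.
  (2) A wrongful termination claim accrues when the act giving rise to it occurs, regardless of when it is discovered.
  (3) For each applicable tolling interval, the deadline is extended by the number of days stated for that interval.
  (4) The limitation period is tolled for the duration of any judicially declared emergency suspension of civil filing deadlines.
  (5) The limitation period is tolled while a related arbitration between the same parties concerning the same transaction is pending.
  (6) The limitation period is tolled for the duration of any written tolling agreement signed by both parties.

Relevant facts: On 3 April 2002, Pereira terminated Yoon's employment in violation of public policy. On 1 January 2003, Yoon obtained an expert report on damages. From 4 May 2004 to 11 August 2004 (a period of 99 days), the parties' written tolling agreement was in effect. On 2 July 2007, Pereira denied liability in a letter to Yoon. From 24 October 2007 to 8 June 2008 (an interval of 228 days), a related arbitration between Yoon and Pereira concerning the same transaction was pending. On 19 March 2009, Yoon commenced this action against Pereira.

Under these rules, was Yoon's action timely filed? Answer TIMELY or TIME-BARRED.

The claim accrued on 3 April 2002, when the wrongful act occurred.
Adding the 6 years base period to 3 April 2002 gives a deadline of 3 April 2008, before any tolling.
The period was tolled for 99 days by the written tolling agreement (4 May 2004 to 11 August 2004), pushing the deadline to 11 July 2008.
Because the pending related arbitration ran from 24 October 2007 to 8 June 2008, the deadline is extended by 228 days to 24 February 2009.
None of the other events listed affects the running of the period under the stated rules.
Filing on 19 March 2009 missed the 24 February 2009 deadline — the action is time-barred.

TIME-BARRED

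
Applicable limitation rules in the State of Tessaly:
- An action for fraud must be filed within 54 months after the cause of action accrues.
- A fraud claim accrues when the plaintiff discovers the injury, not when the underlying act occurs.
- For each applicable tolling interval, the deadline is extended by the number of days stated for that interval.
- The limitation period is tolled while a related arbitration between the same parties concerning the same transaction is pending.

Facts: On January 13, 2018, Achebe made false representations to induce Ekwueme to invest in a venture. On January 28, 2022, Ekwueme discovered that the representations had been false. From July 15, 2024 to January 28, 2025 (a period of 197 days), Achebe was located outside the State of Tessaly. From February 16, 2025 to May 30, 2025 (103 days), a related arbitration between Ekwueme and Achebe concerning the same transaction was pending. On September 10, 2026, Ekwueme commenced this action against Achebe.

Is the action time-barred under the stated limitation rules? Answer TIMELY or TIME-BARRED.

The claim did not accrue until Ekwueme discovered the injury on January 28, 2022; the January 13, 2018 act date does not start the clock under the stated rule.
54 months from January 28, 2022 is July 28, 2026.
Because the pending related arbitration ran from February 16, 2025 to May 30, 2025, the deadline is extended by 103 days to November 8, 2026.
The defendant's absence from the jurisdiction from July 15, 2024 to January 28, 2025 does not toll the period, because no stated rule makes the defendant's absence a tolling event.
The September 10, 2026 filing precedes the November 8, 2026 deadline; the claim is timely.

TIMELY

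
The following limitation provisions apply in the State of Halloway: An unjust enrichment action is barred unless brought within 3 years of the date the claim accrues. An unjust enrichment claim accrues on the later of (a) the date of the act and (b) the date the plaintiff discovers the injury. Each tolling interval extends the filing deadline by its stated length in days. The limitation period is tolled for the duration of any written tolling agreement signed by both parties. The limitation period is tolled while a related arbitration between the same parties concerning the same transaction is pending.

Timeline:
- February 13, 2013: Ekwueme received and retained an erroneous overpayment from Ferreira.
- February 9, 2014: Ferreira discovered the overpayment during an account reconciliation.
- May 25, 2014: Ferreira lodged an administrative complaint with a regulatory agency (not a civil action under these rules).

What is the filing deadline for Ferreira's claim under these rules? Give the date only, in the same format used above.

February 9, 2017

Taking the later of the act (February 13, 2013) and discovery (February 9, 2014), the claim accrued on February 9, 2014.
Adding the 3 years base period to February 9, 2014 gives a deadline of February 9, 2017, before any tolling.
Nothing else in the chronology tolls or restarts the period.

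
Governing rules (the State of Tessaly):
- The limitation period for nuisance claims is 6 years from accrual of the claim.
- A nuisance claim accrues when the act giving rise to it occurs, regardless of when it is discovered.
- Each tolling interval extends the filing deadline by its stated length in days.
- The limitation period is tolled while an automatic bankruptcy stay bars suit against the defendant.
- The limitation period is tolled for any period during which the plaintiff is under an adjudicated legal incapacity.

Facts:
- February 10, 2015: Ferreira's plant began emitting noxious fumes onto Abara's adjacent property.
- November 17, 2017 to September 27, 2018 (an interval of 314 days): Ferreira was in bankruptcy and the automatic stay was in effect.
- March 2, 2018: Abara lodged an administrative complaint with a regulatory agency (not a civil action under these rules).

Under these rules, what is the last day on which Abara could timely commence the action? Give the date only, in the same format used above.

December 21, 2021

The claim accrued on February 10, 2015, the date of the act.
The untolled deadline — 6 years after February 10, 2015 — is February 10, 2021.
The period was tolled for 314 days by the automatic bankruptcy stay (November 17, 2017 to September 27, 2018), pushing the deadline to December 21, 2021.
The other events in the timeline have no effect on the limitation period under the stated rules.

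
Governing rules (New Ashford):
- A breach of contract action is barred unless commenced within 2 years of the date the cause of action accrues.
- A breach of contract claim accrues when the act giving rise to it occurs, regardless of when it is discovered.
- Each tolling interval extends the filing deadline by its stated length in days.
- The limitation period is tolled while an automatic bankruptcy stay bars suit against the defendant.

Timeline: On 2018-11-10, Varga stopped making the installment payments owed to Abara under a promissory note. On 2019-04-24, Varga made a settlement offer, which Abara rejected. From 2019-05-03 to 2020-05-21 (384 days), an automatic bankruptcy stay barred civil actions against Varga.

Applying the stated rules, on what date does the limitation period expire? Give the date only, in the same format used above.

2021-11-29

The limitation period began to run on 2018-11-10.
Adding the 2 years base period to 2018-11-10 gives a deadline of 2020-11-10, before any tolling.
Because the automatic bankruptcy stay ran from 2019-05-03 to 2020-05-21, the deadline is extended by 384 days to 2021-11-29.
Nothing else in the chronology tolls or restarts the period.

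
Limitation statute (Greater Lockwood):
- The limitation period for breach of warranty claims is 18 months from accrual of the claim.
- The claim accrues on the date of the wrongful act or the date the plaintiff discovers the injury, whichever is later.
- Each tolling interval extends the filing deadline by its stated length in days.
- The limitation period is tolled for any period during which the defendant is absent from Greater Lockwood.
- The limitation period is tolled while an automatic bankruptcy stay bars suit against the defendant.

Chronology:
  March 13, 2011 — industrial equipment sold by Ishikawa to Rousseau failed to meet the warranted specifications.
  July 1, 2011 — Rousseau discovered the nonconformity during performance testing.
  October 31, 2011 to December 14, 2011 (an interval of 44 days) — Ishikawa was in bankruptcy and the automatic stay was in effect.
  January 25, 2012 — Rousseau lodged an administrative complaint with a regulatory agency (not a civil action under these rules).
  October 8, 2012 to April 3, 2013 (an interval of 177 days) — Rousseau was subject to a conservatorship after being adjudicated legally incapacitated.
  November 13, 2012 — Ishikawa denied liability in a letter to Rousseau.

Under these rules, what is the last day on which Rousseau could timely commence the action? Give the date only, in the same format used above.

February 14, 2013

Because discovery on July 1, 2011 post-dates the March 13, 2011 act, accrual under the later-of rule falls on July 1, 2011.
18 months from July 1, 2011 is January 1, 2013.
Because the automatic bankruptcy stay ran from October 31, 2011 to December 14, 2011, the deadline is extended by 44 days to February 14, 2013.
No stated provision tolls the period for the plaintiff's incapacity, so the interval from October 8, 2012 to April 3, 2013 has no effect on the deadline.
None of the other events listed affects the running of the period under the stated rules.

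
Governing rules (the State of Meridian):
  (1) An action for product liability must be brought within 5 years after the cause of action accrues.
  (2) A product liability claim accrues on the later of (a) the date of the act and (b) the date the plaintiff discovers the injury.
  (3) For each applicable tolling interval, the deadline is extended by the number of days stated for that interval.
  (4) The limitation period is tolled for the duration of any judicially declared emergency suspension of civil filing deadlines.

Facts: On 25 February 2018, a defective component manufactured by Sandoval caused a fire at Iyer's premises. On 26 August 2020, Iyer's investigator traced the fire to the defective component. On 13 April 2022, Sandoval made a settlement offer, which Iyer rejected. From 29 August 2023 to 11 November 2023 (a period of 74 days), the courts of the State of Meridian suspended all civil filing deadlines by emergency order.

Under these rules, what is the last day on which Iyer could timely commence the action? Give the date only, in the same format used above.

8 November 2025

Taking the later of the act (25 February 2018) and discovery (26 August 2020), the claim accrued on 26 August 2020.
Adding the 5 years base period to 26 August 2020 gives a deadline of 26 August 2025, before any tolling.
The period was tolled for 74 days by the emergency suspension of filing deadlines (29 August 2023 to 11 November 2023), pushing the deadline to 8 November 2025.
The other events in the timeline have no effect on the limitation period under the stated rules.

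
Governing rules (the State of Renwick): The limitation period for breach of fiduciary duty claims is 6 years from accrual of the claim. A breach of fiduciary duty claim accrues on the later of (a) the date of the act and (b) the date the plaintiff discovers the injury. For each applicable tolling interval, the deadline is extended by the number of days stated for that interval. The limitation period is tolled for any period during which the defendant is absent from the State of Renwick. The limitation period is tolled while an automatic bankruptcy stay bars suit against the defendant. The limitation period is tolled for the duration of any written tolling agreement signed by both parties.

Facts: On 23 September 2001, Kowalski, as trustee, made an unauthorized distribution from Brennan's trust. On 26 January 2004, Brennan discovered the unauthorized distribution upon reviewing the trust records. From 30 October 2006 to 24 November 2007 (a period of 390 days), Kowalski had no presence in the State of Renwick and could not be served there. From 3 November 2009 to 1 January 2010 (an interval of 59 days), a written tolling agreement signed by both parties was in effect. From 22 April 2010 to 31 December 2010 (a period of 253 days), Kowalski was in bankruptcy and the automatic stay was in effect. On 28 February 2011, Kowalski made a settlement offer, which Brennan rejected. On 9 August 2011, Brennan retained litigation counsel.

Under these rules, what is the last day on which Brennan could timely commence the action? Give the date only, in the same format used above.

29 December 2011

Taking the later of the act (23 September 2001) and discovery (26 January 2004), the claim accrued on 26 January 2004.
The untolled deadline — 6 years after 26 January 2004 — is 26 January 2010.
Because the defendant's absence from the jurisdiction ran from 30 October 2006 to 24 November 2007, the deadline is extended by 390 days to 20 February 2011.
The period was tolled for 59 days by the written tolling agreement (3 November 2009 to 1 January 2010), pushing the deadline to 20 April 2011.
The period was tolled for 253 days by the automatic bankruptcy stay (22 April 2010 to 31 December 2010), pushing the deadline to 29 December 2011.
None of the other events listed affects the running of the period under the stated rules.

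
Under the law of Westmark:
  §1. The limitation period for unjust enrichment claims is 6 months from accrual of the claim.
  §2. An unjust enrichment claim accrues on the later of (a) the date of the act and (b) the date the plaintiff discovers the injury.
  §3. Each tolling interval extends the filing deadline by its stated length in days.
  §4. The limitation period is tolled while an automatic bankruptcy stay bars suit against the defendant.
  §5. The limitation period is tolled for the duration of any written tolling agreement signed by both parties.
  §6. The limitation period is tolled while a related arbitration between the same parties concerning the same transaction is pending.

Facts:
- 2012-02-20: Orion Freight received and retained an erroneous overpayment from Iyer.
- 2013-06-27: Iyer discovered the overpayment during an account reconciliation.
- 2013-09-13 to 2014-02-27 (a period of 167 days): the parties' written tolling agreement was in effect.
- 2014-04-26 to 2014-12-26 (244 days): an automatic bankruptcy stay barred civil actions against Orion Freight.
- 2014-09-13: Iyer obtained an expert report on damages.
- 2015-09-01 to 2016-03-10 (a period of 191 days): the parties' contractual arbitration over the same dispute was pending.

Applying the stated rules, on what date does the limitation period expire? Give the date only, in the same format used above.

2015-02-11

Because discovery on 2013-06-27 post-dates the 2012-02-20 act, accrual under the later-of rule falls on 2013-06-27.
The untolled deadline — 6 months after 2013-06-27 — is 2013-12-27.
The period was tolled for 167 days by the written tolling agreement (2013-09-13 to 2014-02-27), pushing the deadline to 2014-06-12.
The period was tolled for 244 days by the automatic bankruptcy stay (2014-04-26 to 2014-12-26), pushing the deadline to 2015-02-11.
By the time the pending related arbitration began on 2015-09-01, the limitation period had already expired on 2015-02-11; that interval cannot revive it.
None of the other events listed affects the running of the period under the stated rules.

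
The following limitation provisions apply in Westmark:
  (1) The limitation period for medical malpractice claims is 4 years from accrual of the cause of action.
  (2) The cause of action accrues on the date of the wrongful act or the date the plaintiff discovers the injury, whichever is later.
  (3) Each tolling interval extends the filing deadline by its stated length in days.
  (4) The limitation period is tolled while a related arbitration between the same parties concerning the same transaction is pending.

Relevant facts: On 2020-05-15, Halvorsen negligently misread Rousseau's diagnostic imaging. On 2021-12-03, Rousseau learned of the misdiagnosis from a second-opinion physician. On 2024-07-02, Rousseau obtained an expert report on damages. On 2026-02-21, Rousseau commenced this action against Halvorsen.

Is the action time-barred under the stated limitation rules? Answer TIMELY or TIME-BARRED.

Taking the later of the act (2020-05-15) and discovery (2021-12-03), the claim accrued on 2021-12-03.
Adding the 4 years base period to 2021-12-03 gives a deadline of 2025-12-03, before any tolling.
Nothing else in the chronology tolls or restarts the period.
The 2026-02-21 filing falls after the 2025-12-03 deadline; the claim is time-barred.

TIME-BARRED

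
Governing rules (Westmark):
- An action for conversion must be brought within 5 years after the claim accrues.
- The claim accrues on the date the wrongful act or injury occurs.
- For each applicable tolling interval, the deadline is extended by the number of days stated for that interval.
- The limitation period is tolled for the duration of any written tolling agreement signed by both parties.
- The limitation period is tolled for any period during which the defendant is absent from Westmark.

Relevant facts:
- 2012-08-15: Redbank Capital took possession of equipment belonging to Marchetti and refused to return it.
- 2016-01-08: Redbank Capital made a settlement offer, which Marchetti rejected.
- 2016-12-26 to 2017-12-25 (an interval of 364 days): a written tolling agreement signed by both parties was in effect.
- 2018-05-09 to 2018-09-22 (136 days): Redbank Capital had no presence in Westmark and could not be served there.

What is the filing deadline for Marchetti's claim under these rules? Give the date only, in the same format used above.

The limitation period began to run on 2012-08-15.
5 years from 2012-08-15 is 2017-08-15.
The period was tolled for 364 days by the written tolling agreement (2016-12-26 to 2017-12-25), pushing the deadline to 2018-08-14.
Because the defendant's absence from the jurisdiction ran from 2018-05-09 to 2018-09-22, the deadline is extended by 136 days to 2018-12-28.
The other events in the timeline have no effect on the limitation period under the stated rules.

2018-12-28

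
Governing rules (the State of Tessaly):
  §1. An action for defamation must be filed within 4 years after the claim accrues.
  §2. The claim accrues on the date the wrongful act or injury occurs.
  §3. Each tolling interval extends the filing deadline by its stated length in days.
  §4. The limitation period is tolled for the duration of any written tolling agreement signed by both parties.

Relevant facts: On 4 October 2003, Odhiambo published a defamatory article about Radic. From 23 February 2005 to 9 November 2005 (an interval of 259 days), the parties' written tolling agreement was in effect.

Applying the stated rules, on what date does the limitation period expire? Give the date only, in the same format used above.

19 June 2008

The claim accrued on 4 October 2003, when the wrongful act occurred.
Adding the 4 years base period to 4 October 2003 gives a deadline of 4 October 2007, before any tolling.
The period was tolled for 259 days by the written tolling agreement (23 February 2005 to 9 November 2005), pushing the deadline to 19 June 2008.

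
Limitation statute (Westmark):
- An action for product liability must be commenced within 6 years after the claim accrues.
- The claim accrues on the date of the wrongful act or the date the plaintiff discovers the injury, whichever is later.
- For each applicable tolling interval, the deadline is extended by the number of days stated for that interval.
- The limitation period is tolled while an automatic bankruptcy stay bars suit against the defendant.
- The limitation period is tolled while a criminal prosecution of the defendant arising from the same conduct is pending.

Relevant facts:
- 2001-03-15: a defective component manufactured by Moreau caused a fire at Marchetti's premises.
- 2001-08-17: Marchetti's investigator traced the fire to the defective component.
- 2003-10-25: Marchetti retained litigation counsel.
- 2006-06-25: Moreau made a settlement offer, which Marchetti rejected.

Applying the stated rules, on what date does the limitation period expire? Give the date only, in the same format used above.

2007-08-17

Taking the later of the act (2001-03-15) and discovery (2001-08-17), the claim accrued on 2001-08-17.
The untolled deadline — 6 years after 2001-08-17 — is 2007-08-17.
The other events in the timeline have no effect on the limitation period under the stated rules.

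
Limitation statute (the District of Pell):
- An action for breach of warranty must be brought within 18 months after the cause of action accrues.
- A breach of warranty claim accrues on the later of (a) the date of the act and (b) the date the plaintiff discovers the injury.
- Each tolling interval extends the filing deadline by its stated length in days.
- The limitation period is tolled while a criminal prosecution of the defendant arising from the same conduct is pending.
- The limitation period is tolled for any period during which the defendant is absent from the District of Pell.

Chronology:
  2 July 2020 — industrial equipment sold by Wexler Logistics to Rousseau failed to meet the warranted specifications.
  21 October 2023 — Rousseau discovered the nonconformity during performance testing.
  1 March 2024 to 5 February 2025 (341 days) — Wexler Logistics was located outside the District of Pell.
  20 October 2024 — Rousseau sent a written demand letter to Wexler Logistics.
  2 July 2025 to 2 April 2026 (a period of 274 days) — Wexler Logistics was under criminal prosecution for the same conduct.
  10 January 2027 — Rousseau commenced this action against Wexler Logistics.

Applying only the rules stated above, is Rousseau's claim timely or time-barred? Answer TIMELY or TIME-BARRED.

TIME-BARRED

The claim accrued on 21 October 2023 — the later of the 2 July 2020 act and the 21 October 2023 discovery.
Adding the 18 months base period to 21 October 2023 gives a deadline of 21 April 2025, before any tolling.
The period was tolled for 341 days by the defendant's absence from the jurisdiction (1 March 2024 to 5 February 2025), pushing the deadline to 28 March 2026.
Because the pending criminal prosecution ran from 2 July 2025 to 2 April 2026, the deadline is extended by 274 days to 27 December 2026.
None of the other events listed affects the running of the period under the stated rules.
The 10 January 2027 filing falls after the 27 December 2026 deadline; the claim is time-barred.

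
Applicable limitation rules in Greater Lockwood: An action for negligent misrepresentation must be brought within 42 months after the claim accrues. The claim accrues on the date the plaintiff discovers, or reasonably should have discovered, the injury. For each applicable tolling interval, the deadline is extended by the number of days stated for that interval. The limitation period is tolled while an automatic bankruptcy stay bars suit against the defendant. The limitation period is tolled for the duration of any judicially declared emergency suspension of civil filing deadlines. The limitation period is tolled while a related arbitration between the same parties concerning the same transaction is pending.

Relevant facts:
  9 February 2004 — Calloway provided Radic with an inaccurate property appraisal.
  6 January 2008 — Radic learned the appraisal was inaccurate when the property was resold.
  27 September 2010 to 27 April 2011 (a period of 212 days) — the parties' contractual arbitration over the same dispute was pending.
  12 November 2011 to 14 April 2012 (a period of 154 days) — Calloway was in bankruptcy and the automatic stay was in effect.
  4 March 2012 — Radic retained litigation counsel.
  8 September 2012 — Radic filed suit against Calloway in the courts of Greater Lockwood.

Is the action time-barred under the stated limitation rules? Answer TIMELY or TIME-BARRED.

Accrual is tied to discovery, so the period began on 6 January 2008 rather than on 9 February 2004 when the act occurred.
Adding the 42 months base period to 6 January 2008 gives a deadline of 6 July 2011, before any tolling.
The pending related arbitration from 27 September 2010 to 27 April 2011 tolled the period for 212 days, extending the deadline to 3 February 2012.
Because the automatic bankruptcy stay ran from 12 November 2011 to 14 April 2012, the deadline is extended by 154 days to 6 July 2012.
The other events in the timeline have no effect on the limitation period under the stated rules.
Radic filed on 8 September 2012, after the 6 July 2012 deadline, so the action is time-barred.

TIME-BARRED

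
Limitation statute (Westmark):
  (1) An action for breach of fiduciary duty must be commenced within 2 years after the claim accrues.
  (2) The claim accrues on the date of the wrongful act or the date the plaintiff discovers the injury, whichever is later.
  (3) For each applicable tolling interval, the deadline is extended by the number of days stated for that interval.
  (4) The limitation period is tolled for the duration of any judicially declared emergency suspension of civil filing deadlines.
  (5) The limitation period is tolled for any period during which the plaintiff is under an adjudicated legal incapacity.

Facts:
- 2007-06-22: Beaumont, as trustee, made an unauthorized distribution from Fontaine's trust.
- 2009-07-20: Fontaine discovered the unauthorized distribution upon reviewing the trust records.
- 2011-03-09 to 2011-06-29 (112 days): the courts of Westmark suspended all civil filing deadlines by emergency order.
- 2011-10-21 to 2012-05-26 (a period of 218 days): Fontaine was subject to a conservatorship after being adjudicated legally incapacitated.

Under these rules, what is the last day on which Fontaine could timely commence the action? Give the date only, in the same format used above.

The claim accrued on 2009-07-20 — the later of the 2007-06-22 act and the 2009-07-20 discovery.
Adding the 2 years base period to 2009-07-20 gives a deadline of 2011-07-20, before any tolling.
The emergency suspension of filing deadlines from 2011-03-09 to 2011-06-29 tolled the period for 112 days, extending the deadline to 2011-11-09.
The plaintiff's legal incapacity from 2011-10-21 to 2012-05-26 tolled the period for 218 days, extending the deadline to 2012-06-14.

2012-06-14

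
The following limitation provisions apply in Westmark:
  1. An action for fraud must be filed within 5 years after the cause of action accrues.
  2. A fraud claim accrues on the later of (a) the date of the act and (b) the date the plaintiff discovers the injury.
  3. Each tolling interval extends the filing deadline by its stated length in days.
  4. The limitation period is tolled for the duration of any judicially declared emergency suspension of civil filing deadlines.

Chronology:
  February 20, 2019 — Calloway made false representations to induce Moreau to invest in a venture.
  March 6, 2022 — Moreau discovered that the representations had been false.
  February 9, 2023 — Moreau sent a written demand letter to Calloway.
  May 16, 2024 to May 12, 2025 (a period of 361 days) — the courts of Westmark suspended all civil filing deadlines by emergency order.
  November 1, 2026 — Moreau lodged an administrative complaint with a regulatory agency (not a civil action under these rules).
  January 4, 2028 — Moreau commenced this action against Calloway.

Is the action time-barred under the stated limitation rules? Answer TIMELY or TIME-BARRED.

The claim accrued on March 6, 2022 — the later of the February 20, 2019 act and the March 6, 2022 discovery.
The untolled deadline — 5 years after March 6, 2022 — is March 6, 2027.
The period was tolled for 361 days by the emergency suspension of filing deadlines (May 16, 2024 to May 12, 2025), pushing the deadline to March 1, 2028.
None of the other events listed affects the running of the period under the stated rules.
Moreau filed on January 4, 2028, before the March 1, 2028 deadline, so the action is timely.

TIMELY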